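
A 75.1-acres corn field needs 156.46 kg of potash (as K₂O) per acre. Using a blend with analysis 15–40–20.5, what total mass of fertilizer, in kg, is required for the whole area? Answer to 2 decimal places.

57317.79 kg

Product per acre = 156.46 / 20.5% = 763.22 kg.
Total product = 763.22 × 75.1 = 57317.785 kg.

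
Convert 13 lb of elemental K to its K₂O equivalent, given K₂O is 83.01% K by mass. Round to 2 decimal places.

15.66 lb K₂O

K₂O = 13 / 0.8301 = 15.6608 lb.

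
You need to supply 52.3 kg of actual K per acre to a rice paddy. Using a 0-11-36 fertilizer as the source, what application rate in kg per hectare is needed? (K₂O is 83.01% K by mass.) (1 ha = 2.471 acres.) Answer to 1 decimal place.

432.5 kg of product per hectare

As K₂O: 52.3 / 0.8301 = 63.0045 kg per acre.
Product per acre = 63.0045 / 36% = 175.012 kg.
Convert to per hectare: 175.012 × 2.471 = 432.456 kg.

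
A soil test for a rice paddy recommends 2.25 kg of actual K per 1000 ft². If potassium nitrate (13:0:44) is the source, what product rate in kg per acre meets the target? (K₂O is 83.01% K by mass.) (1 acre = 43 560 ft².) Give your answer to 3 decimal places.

268.341 kg of product per acre

As K₂O: 2.25 / 0.8301 = 2.71052 kg per 1000 ft².
Product per 1000 ft² = 2.71052 / 44% = 6.16027 kg.
Convert to per acre: 6.16027 × 43.56 = 268.3412 kg.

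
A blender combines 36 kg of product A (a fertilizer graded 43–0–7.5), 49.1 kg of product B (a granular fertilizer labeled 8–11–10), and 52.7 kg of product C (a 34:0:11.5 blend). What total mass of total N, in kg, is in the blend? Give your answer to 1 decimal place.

N mass = 43%×36 + 8%×49.1 + 34%×52.7 = 37.326 kg.

37.3 kg N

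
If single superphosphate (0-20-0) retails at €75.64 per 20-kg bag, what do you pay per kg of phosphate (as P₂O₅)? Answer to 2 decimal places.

€18.91 per kg P₂O₅

P₂O₅ in bag = 20 × 20% = 4 kg.
Cost per kg P₂O₅ = €75.64 / 4 = €18.9100.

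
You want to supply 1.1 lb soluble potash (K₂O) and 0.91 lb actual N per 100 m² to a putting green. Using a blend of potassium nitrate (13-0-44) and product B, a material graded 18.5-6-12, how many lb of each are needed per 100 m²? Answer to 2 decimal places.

Per-100 m² balance (a = potassium nitrate, b = product B):
K₂O: 0.44·a + 0.12·b = 1.1
N: 0.13·a + 0.185·b = 0.91
Eliminate b: (row1) − 0.12/0.185·(row2) → 0.355676·a = 0.50973, so a = 1.43313.
Then b = (0.91 − 0.13·1.43313) / 0.185 = 3.91185.

1.43 lb potassium nitrate, 3.91 lb product B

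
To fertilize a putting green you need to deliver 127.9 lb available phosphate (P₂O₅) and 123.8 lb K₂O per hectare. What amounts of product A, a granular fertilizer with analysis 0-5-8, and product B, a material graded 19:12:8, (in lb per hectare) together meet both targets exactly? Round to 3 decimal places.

825.714 lb product A, 721.786 lb product B

Per-hectare balance (a = product A, b = product B):
P₂O₅: 0.05·a + 0.12·b = 127.9
K₂O: 0.08·a + 0.08·b = 123.8
Eliminate a: (row1) − 0.05/0.08·(row2) → 0.07·b = 50.525, so b = 721.7857.
Back-substitute: a = (127.9 − 0.12·721.7857) / 0.05 = 825.7143.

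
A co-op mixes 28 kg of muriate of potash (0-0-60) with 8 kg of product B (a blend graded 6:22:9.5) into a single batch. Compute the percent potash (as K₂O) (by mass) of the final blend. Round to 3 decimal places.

Total mass = 28 + 8 = 36 kg.
K₂O mass = 60%×28 + 9.5%×8 = 17.56 kg.
% K₂O = 17.56 / 36 = 48.7778%.

48.778% K₂O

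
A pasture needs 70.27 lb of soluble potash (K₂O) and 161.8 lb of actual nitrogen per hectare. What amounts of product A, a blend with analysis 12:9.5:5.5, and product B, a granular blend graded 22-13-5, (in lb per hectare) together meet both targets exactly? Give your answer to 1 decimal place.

1208.1 lb product A, 76.5 lb product B

Per-hectare balance (a = product A, b = product B):
K₂O: 0.055·a + 0.05·b = 70.27
N: 0.12·a + 0.22·b = 161.8
Solving simultaneously: a = 1208.098, b = 76.4918.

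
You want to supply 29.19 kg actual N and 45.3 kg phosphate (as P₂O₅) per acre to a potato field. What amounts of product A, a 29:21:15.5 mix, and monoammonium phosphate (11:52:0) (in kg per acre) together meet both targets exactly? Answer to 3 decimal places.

Let a = kg of product A, b = kg of monoammonium phosphate (per acre).
N: 0.29·a + 0.11·b = 29.19
P₂O₅: 0.21·a + 0.52·b = 45.3
Eliminate b: (row1) − 0.11/0.52·(row2) → 0.245577·a = 19.6073, so a = 79.8418.
Then b = (45.3 − 0.21·79.8418) / 0.52 = 54.8716.

79.842 kg product A, 54.872 kg monoammonium phosphate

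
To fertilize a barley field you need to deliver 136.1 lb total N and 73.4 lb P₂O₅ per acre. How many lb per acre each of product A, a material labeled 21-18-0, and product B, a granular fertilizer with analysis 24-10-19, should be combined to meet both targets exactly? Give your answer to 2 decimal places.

180.45 lb product A, 409.19 lb product B

Per-acre balance (a = product A, b = product B):
N: 0.21·a + 0.24·b = 136.1
P₂O₅: 0.18·a + 0.1·b = 73.4
Solving simultaneously: a = 180.4505, b = 409.189.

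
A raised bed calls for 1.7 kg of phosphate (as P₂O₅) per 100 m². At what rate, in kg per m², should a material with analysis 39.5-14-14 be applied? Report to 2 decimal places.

Product per 100 m² = 1.7 / 14% = 12.1429 kg.
Convert to per m²: 12.1429 × 0.01 = 0.121429 kg.

0.12 kg of product per sq m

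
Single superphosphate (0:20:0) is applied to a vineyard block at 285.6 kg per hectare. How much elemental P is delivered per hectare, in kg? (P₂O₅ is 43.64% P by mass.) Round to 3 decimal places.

P₂O₅ per hectare = 285.6 × 20% = 57.12 kg.
Elemental P = 57.12 × 0.4364 = 24.9272 kg per hectare.

24.927 kg P per hectare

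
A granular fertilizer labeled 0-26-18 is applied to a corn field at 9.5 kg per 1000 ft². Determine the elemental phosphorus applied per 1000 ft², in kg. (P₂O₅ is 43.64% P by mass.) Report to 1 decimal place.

1.1 kg P per thousand sq ft

P₂O₅ per 1000 ft² = 9.5 × 26% = 2.47 kg.
Elemental P = 2.47 × 0.4364 = 1.07791 kg per 1000 ft².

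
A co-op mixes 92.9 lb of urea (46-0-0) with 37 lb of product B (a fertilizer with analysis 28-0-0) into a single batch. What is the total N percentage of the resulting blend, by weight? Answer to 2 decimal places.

Total mass = 92.9 + 37 = 129.9 lb.
N mass = 46%×92.9 + 28%×37 = 53.094 lb.
% N = 53.094 / 129.9 = 40.873%.

40.87% N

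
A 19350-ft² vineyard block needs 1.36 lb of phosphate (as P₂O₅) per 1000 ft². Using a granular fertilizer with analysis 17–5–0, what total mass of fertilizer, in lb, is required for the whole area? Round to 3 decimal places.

Product per 1000 ft² = 1.36 / 5% = 27.2 lb.
Total product = 27.2 × 19350 / 1000 = 526.32 lb.

526.320 lb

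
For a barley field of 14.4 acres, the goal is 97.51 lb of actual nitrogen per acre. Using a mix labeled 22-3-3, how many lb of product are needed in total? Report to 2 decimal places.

6382.47 lb

Product per acre = 97.51 / 22% = 443.227 lb.
Total product = 443.227 × 14.4 = 6382.473 lb.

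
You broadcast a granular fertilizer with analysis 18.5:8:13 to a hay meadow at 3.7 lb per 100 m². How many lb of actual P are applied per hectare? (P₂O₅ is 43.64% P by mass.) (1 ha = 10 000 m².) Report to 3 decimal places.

12.917 lb P per hectare

P₂O₅ per 100 m² = 3.7 × 8% = 0.296 lb.
Elemental P = 0.296 × 0.4364 = 0.129174 lb per 100 m².
Convert to per hectare: 0.129174 × 100 = 12.9174 lb.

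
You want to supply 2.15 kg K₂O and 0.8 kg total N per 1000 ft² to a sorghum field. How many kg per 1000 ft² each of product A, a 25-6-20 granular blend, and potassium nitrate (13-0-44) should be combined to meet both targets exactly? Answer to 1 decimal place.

Per-1000 ft² balance (a = product A, b = potassium nitrate):
K₂O: 0.2·a + 0.44·b = 2.15
N: 0.25·a + 0.13·b = 0.8
Solving simultaneously: a = 0.863095, b = 4.49405.

0.9 kg product A, 4.5 kg potassium nitrate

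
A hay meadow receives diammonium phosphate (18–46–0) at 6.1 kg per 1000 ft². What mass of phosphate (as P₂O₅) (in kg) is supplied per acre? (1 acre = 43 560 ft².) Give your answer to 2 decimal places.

P₂O₅ per 1000 ft² = 6.1 × 46% = 2.806 kg.
Convert to per acre: 2.806 × 43.56 = 122.229 kg.

122.23 kg P₂O₅ per acre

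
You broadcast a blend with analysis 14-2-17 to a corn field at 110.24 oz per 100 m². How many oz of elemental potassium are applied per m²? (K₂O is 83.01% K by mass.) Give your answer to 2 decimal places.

0.16 oz K per sq m

K₂O per 100 m² = 110.24 × 17% = 18.7408 oz.
Elemental K = 18.7408 × 0.8301 = 15.5567 oz per 100 m².
Convert to per m²: 15.5567 × 0.01 = 0.155567 oz.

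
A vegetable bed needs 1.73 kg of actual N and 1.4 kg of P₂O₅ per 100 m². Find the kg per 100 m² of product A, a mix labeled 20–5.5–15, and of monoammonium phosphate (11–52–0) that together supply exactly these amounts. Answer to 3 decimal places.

Let a = kg of product A, b = kg of monoammonium phosphate (per 100 m²).
N: 0.2·a + 0.11·b = 1.73
P₂O₅: 0.055·a + 0.52·b = 1.4
From row1: a = (1.73 − 0.11·b) / 0.2.
Into row2: 0.055·(1.73 − 0.11·b)/0.2 + 0.52·b = 1.4 → b = 1.88719, a = 7.61205.

7.612 kg product A, 1.887 kg monoammonium phosphate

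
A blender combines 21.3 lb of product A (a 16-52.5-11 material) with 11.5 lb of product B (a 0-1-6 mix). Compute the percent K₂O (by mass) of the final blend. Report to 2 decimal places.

9.25% K₂O

Total mass = 21.3 + 11.5 = 32.8 lb.
K₂O mass = 11%×21.3 + 6%×11.5 = 3.033 lb.
% K₂O = 3.033 / 32.8 = 9.24695%.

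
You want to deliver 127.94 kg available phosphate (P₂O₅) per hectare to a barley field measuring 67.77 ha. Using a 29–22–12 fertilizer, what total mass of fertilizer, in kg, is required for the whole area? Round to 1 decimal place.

39411.3 kg

Product per hectare = 127.94 / 22% = 581.545 kg.
Total product = 581.545 × 67.77 = 39411.34 kg.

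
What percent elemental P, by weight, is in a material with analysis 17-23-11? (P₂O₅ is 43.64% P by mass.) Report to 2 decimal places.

%P = 23 × 0.4364 = 10.0372%.

10.04% P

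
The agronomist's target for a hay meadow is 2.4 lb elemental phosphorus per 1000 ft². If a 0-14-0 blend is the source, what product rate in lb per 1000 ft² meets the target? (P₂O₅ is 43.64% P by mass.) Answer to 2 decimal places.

39.28 lb of product per thousand sq ft

As P₂O₅: 2.4 / 0.4364 = 5.49954 lb per 1000 ft².
Product per 1000 ft² = 5.49954 / 14% = 39.2824 lb.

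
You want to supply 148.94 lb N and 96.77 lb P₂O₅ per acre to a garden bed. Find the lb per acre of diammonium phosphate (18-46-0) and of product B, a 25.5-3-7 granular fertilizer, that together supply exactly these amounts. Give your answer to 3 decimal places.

With a, b = lb per acre of diammonium phosphate and product B:
N: 0.18·a + 0.255·b = 148.94
P₂O₅: 0.46·a + 0.03·b = 96.77
Eliminate b: (row1) − 0.255/0.03·(row2) → -3.73·a = -673.605, so a = 180.5912.
Then b = (96.77 − 0.46·180.5912) / 0.03 = 456.6023.

180.591 lb diammonium phosphate, 456.602 lb product B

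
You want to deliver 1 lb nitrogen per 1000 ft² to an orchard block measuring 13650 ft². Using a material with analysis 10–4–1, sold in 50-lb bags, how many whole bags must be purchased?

Product per 1000 ft² = 1 / 10% = 10 lb.
Total product = 10 × 13650 / 1000 = 136.5 lb.
Bags = ⌈136.5 / 50⌉ = 3.

3 bags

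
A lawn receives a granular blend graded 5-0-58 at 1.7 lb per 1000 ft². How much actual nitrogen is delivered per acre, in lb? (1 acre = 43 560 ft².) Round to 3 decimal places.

3.703 lb N per acre

nitrogen per 1000 ft² = 1.7 × 5% = 0.085 lb.
Convert to per acre: 0.085 × 43.56 = 3.7026 lb.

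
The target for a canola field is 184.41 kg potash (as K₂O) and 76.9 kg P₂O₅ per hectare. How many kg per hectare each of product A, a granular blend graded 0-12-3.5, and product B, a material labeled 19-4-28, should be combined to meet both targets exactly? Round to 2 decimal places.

Let a = kg of product A, b = kg of product B (per hectare).
K₂O: 0.035·a + 0.28·b = 184.41
P₂O₅: 0.12·a + 0.04·b = 76.9
Eliminate b: (row1) − 0.28/0.04·(row2) → -0.805·a = -353.89, so a = 439.6149.
Then b = (76.9 − 0.12·439.6149) / 0.04 = 603.655.

439.61 kg product A, 603.66 kg product B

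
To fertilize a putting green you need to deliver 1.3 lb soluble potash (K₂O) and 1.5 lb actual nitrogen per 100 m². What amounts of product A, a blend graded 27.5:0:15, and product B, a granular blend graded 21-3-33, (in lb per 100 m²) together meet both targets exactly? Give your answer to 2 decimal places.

With a, b = lb per 100 m² of product A and product B:
K₂O: 0.15·a + 0.33·b = 1.3
N: 0.275·a + 0.21·b = 1.5
Eliminate b: (row1) − 0.33/0.21·(row2) → -0.282143·a = -1.05714, so a = 3.74684.
Then b = (1.5 − 0.275·3.74684) / 0.21 = 2.23629.

3.75 lb product A, 2.24 lb product B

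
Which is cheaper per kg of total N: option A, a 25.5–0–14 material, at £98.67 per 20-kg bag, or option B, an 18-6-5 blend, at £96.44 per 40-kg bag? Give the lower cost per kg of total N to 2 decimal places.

option A: N per bag = 20 × 25.5% = 5.1 kg; cost = 98.67 / 5.1 = £19.3471/kg N.
option B: N per bag = 40 × 18% = 7.2 kg; cost = 96.44 / 7.2 = £13.3944/kg N.
option B is cheaper.

£13.39 per kg N (option B)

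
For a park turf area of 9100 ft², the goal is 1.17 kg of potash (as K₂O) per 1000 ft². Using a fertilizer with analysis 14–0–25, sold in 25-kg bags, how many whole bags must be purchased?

Product per 1000 ft² = 1.17 / 25% = 4.68 kg.
Total product = 4.68 × 9100 / 1000 = 42.588 kg.
Bags = ⌈42.588 / 25⌉ = 2.

2 bags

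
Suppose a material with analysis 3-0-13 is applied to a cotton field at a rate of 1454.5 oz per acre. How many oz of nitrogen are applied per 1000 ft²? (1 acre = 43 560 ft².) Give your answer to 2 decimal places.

1.00 oz N per thousand sq ft

nitrogen per acre = 1454.5 × 3% = 43.635 oz.
Convert to per 1000 ft²: 43.635 × 0.0229568 = 1.00172 oz.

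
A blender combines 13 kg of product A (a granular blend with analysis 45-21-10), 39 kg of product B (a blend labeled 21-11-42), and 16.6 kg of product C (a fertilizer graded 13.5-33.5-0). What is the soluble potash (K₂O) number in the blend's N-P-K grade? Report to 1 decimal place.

Total mass = 13 + 39 + 16.6 = 68.6 kg.
K₂O mass = 10%×13 + 42%×39 + 0%×16.6 = 17.68 kg.
% K₂O = 17.68 / 68.6 = 25.7726%.

25.8% K₂O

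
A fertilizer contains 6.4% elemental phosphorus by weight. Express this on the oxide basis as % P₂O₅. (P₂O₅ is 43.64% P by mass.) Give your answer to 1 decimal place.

14.7% P₂O₅

%P₂O₅ = 6.4 / 0.4364 = 14.6654%.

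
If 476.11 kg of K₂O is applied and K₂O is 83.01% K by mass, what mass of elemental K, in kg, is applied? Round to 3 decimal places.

395.219 kg K

K = 476.11 × 0.8301 = 395.2189 kg.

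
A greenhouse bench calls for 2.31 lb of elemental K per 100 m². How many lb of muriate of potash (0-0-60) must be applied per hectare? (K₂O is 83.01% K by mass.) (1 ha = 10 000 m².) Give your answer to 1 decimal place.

As K₂O: 2.31 / 0.8301 = 2.7828 lb per 100 m².
Product per 100 m² = 2.7828 / 60% = 4.638 lb.
Convert to per hectare: 4.638 × 100 = 463.7995 lb.

463.8 lb of product per hectare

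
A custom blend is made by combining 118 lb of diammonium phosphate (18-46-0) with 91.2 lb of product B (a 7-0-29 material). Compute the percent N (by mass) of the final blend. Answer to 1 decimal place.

13.2% N

Total mass = 118 + 91.2 = 209.2 lb.
N mass = 18%×118 + 7%×91.2 = 27.624 lb.
% N = 27.624 / 209.2 = 13.2046%.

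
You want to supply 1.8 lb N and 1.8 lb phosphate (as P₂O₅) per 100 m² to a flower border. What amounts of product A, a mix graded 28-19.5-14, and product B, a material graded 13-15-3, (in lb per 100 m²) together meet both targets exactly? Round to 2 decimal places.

With a, b = lb per 100 m² of product A and product B:
N: 0.28·a + 0.13·b = 1.8
P₂O₅: 0.195·a + 0.15·b = 1.8
From row1: a = (1.8 − 0.13·b) / 0.28.
Into row2: 0.195·(1.8 − 0.13·b)/0.28 + 0.15·b = 1.8 → b = 9.18919, a = 2.16216.

2.16 lb product A, 9.19 lb product B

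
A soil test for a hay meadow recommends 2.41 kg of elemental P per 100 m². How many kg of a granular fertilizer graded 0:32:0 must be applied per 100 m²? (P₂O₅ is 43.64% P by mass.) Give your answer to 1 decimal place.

As P₂O₅: 2.41 / 0.4364 = 5.52246 kg per 100 m².
Product per 100 m² = 5.52246 / 32% = 17.2577 kg.

17.3 kg of product per hundred sq m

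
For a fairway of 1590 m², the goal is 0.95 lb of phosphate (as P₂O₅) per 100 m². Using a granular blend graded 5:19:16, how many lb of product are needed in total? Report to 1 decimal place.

Product per 100 m² = 0.95 / 19% = 5 lb.
Total product = 5 × 1590 / 100 = 79.5 lb.

79.5 lb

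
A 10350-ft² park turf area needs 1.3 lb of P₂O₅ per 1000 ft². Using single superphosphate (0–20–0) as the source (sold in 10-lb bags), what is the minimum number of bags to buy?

Product per 1000 ft² = 1.3 / 20% = 6.5 lb.
Total product = 6.5 × 10350 / 1000 = 67.275 lb.
Bags = ⌈67.275 / 10⌉ = 7.

7 bags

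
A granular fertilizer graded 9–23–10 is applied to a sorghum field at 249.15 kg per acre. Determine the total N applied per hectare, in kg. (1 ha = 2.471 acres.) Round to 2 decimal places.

55.41 kg N per hectare

nitrogen per acre = 249.15 × 9% = 22.4235 kg.
Convert to per hectare: 22.4235 × 2.471 = 55.4085 kg.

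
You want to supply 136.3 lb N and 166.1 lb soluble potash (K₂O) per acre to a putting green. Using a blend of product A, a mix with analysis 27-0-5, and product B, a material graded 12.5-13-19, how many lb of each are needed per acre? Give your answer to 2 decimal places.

113.97 lb product A, 844.22 lb product B

Let a = lb of product A, b = lb of product B (per acre).
N: 0.27·a + 0.125·b = 136.3
K₂O: 0.05·a + 0.19·b = 166.1
From row1: a = (136.3 − 0.125·b) / 0.27.
Into row2: 0.05·(136.3 − 0.125·b)/0.27 + 0.19·b = 166.1 → b = 844.218, a = 113.973.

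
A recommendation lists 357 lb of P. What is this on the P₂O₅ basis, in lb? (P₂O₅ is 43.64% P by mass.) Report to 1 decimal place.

818.1 lb P₂O₅

P₂O₅ = 357 / 0.4364 = 818.057 lb.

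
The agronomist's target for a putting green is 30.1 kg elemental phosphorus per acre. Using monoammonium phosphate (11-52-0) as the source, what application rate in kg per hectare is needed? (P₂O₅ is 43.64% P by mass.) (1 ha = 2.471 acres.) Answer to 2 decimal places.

As P₂O₅: 30.1 / 0.4364 = 68.9734 kg per acre.
Product per acre = 68.9734 / 52% = 132.641 kg.
Convert to per hectare: 132.641 × 2.471 = 327.756 kg.

327.76 kg of product per hectare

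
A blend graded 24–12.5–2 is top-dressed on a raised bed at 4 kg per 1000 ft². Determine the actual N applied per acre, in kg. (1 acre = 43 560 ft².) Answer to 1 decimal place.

nitrogen per 1000 ft² = 4 × 24% = 0.96 kg.
Convert to per acre: 0.96 × 43.56 = 41.8176 kg.

41.8 kg N per acre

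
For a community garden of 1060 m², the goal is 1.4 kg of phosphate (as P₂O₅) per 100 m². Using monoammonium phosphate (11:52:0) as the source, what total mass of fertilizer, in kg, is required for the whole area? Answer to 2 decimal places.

28.54 kg

Product per 100 m² = 1.4 / 52% = 2.69231 kg.
Total product = 2.69231 × 1060 / 100 = 28.5385 kg.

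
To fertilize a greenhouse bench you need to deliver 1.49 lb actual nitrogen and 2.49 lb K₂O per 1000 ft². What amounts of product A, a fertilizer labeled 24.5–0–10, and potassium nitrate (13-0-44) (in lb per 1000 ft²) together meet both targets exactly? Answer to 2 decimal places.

Let a = lb of product A, b = lb of potassium nitrate (per 1000 ft²).
N: 0.245·a + 0.13·b = 1.49
K₂O: 0.1·a + 0.44·b = 2.49
Solving simultaneously: a = 3.50105, b = 4.8634.

3.50 lb product A, 4.86 lb potassium nitrate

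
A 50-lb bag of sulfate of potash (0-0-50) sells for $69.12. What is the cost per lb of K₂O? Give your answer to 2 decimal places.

$2.76 per lb K₂O

K₂O in bag = 50 × 50% = 25 lb.
Cost per lb K₂O = $69.12 / 25 = $2.7648.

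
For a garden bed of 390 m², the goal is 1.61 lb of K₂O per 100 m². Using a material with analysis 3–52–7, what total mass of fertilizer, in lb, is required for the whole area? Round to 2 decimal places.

89.70 lb

Product per 100 m² = 1.61 / 7% = 23 lb.
Total product = 23 × 390 / 100 = 89.7 lb.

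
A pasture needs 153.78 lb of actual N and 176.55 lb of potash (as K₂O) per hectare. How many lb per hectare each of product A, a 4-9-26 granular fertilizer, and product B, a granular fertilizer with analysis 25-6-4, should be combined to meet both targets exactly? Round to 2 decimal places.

With a, b = lb per hectare of product A and product B:
N: 0.04·a + 0.25·b = 153.78
K₂O: 0.26·a + 0.04·b = 176.55
From row1: a = (153.78 − 0.25·b) / 0.04.
Into row2: 0.26·(153.78 − 0.25·b)/0.04 + 0.04·b = 176.55 → b = 519.256, a = 599.153.

599.15 lb product A, 519.26 lb product B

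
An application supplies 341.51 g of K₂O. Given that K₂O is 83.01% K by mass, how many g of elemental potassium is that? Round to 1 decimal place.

K = 341.51 × 0.8301 = 283.487 g.

283.5 g K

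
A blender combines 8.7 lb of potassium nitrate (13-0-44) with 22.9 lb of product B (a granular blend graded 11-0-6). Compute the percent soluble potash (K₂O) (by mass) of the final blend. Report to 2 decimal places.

Total mass = 8.7 + 22.9 = 31.6 lb.
K₂O mass = 44%×8.7 + 6%×22.9 = 5.202 lb.
% K₂O = 5.202 / 31.6 = 16.462%.

16.46% K₂O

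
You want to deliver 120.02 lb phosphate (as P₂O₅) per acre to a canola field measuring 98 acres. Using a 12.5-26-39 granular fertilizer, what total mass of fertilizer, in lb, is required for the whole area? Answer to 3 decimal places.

45238.308 lb

Product per acre = 120.02 / 26% = 461.615 lb.
Total product = 461.615 × 98 = 45238.3077 lb.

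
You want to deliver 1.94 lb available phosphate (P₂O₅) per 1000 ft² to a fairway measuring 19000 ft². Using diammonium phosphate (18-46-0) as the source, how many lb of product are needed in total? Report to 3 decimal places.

80.130 lb

Product per 1000 ft² = 1.94 / 46% = 4.21739 lb.
Total product = 4.21739 × 19000 / 1000 = 80.1304 lb.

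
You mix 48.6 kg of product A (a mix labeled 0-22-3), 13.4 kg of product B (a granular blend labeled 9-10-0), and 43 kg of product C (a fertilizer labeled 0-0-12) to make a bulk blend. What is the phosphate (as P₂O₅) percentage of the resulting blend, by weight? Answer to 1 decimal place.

Total mass = 48.6 + 13.4 + 43 = 105 kg.
P₂O₅ mass = 22%×48.6 + 10%×13.4 + 0%×43 = 12.032 kg.
% P₂O₅ = 12.032 / 105 = 11.459%.

11.5% P₂O₅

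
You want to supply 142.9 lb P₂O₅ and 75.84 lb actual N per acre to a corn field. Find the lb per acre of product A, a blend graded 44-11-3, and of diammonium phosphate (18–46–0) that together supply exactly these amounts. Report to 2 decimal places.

Per-acre balance (a = product A, b = diammonium phosphate):
P₂O₅: 0.11·a + 0.46·b = 142.9
N: 0.44·a + 0.18·b = 75.84
Eliminate a: (row1) − 0.11/0.44·(row2) → 0.415·b = 123.94, so b = 298.651.
Back-substitute: a = (142.9 − 0.46·298.651) / 0.11 = 50.1884.

50.19 lb product A, 298.65 lb diammonium phosphate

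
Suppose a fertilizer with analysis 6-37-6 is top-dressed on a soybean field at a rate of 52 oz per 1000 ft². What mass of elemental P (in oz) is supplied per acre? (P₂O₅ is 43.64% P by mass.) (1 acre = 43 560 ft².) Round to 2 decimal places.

365.74 oz P per acre

P₂O₅ per 1000 ft² = 52 × 37% = 19.24 oz.
Elemental P = 19.24 × 0.4364 = 8.39634 oz per 1000 ft².
Convert to per acre: 8.39634 × 43.56 = 365.744 oz.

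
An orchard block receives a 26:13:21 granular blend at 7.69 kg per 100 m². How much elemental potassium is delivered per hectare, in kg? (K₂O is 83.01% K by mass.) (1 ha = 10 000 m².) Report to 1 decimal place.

K₂O per 100 m² = 7.69 × 21% = 1.6149 kg.
Elemental K = 1.6149 × 0.8301 = 1.34053 kg per 100 m².
Convert to per hectare: 1.34053 × 100 = 134.053 kg.

134.1 kg K per hectare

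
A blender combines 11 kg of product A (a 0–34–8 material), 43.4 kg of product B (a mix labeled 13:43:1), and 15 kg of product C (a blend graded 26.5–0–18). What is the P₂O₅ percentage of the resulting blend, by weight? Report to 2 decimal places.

Total mass = 11 + 43.4 + 15 = 69.4 kg.
P₂O₅ mass = 34%×11 + 43%×43.4 + 0%×15 = 22.402 kg.
% P₂O₅ = 22.402 / 69.4 = 32.2795%.

32.28% P₂O₅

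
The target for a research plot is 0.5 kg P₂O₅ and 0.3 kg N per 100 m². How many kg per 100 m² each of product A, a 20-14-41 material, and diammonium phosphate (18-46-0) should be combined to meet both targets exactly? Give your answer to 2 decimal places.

0.72 kg product A, 0.87 kg diammonium phosphate

Per-100 m² balance (a = product A, b = diammonium phosphate):
P₂O₅: 0.14·a + 0.46·b = 0.5
N: 0.2·a + 0.18·b = 0.3
Solving simultaneously: a = 0.718563, b = 0.868263.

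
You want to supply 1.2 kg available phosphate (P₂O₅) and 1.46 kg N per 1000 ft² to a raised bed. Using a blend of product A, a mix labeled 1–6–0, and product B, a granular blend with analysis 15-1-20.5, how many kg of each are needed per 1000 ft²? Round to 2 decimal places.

Let a = kg of product A, b = kg of product B (per 1000 ft²).
P₂O₅: 0.06·a + 0.01·b = 1.2
N: 0.01·a + 0.15·b = 1.46
Solving simultaneously: a = 18.5843, b = 8.49438.

18.58 kg product A, 8.49 kg product B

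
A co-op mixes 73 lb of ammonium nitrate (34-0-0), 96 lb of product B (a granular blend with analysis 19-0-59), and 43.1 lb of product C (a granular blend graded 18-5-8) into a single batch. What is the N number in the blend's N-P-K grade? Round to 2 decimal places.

23.96% N

Total mass = 73 + 96 + 43.1 = 212.1 lb.
N mass = 34%×73 + 19%×96 + 18%×43.1 = 50.818 lb.
% N = 50.818 / 212.1 = 23.9595%.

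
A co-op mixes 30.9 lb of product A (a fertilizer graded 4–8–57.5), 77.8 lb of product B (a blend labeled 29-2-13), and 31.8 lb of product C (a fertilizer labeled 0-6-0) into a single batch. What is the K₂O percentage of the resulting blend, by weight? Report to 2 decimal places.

19.84% K₂O

Total mass = 30.9 + 77.8 + 31.8 = 140.5 lb.
K₂O mass = 57.5%×30.9 + 13%×77.8 + 0%×31.8 = 27.8815 lb.
% K₂O = 27.8815 / 140.5 = 19.8445%.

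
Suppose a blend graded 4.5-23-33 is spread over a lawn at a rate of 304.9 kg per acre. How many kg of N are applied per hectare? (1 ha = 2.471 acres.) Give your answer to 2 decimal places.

33.90 kg N per hectare

nitrogen per acre = 304.9 × 4.5% = 13.7205 kg.
Convert to per hectare: 13.7205 × 2.471 = 33.9034 kg.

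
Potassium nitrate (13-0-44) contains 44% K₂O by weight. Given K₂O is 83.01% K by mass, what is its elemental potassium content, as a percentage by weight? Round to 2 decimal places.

%K = 44 × 0.8301 = 36.5244%.

36.52% K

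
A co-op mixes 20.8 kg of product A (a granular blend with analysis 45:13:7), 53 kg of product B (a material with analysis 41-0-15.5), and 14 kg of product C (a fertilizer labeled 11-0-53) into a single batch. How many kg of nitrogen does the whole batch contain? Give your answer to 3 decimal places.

32.630 kg N

N mass = 45%×20.8 + 41%×53 + 11%×14 = 32.63 kg.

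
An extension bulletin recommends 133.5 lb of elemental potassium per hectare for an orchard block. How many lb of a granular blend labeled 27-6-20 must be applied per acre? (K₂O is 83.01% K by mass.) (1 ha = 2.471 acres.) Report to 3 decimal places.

As K₂O: 133.5 / 0.8301 = 160.824 lb per hectare.
Product per hectare = 160.824 / 20% = 804.12 lb.
Convert to per acre: 804.12 × 0.404694 = 325.4229 lb.

325.423 lb of product per acre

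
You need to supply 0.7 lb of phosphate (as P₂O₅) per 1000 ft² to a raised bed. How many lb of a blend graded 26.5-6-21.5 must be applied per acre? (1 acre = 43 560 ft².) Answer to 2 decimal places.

508.20 lb of product per acre

Product per 1000 ft² = 0.7 / 6% = 11.6667 lb.
Convert to per acre: 11.6667 × 43.56 = 508.2 lb.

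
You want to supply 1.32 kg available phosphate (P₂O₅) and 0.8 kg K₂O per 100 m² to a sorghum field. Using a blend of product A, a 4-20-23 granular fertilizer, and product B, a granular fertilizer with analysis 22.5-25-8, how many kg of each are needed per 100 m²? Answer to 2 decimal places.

With a, b = kg per 100 m² of product A and product B:
P₂O₅: 0.2·a + 0.25·b = 1.32
K₂O: 0.23·a + 0.08·b = 0.8
Solving simultaneously: a = 2.2747, b = 3.46024.

2.27 kg product A, 3.46 kg product B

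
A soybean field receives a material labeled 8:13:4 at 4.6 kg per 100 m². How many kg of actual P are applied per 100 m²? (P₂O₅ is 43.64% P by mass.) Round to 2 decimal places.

0.26 kg P per hundred sq m

P₂O₅ per 100 m² = 4.6 × 13% = 0.598 kg.
Elemental P = 0.598 × 0.4364 = 0.260967 kg per 100 m².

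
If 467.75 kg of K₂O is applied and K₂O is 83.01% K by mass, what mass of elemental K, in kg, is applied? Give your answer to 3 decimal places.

K = 467.75 × 0.8301 = 388.2793 kg.

388.279 kg K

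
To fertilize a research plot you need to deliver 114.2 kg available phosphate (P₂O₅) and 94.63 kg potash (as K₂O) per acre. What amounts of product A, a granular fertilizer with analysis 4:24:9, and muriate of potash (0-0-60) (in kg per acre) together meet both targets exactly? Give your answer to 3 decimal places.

With a, b = kg per acre of product A and muriate of potash:
P₂O₅: 0.24·a + 0·b = 114.2
K₂O: 0.09·a + 0.6·b = 94.63
Eliminate b: (row1) − 0/0.6·(row2) → 0.24·a = 114.2, so a = 475.8333.
Then b = (94.63 − 0.09·475.8333) / 0.6 = 86.3417.

475.833 kg product A, 86.342 kg muriate of potash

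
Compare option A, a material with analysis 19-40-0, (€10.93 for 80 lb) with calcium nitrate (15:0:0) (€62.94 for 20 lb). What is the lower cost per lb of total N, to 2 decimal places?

€0.72 per lb N (option A)

option A: N per bag = 80 × 19% = 15.2 lb; cost = 10.93 / 15.2 = €0.7191/lb N.
calcium nitrate: N per bag = 20 × 15% = 3 lb; cost = 62.94 / 3 = €20.9800/lb N.
option A is cheaper.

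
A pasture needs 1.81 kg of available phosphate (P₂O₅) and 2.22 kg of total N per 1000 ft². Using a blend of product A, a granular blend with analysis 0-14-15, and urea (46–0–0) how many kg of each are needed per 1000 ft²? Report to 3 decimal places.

12.929 kg product A, 4.826 kg urea

Let a = kg of product A, b = kg of urea (per 1000 ft²).
P₂O₅: 0.14·a + 0·b = 1.81
N: 0·a + 0.46·b = 2.22
Solving simultaneously: a = 12.9286, b = 4.82609.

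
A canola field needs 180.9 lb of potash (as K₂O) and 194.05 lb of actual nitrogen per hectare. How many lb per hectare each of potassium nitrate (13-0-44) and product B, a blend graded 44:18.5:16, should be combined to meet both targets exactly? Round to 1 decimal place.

With a, b = lb per hectare of potassium nitrate and product B:
K₂O: 0.44·a + 0.16·b = 180.9
N: 0.13·a + 0.44·b = 194.05
Eliminate a: (row1) − 0.44/0.13·(row2) → -1.32923·b = -475.885, so b = 358.015.
Back-substitute: a = (180.9 − 0.16·358.015) / 0.44 = 280.949.

280.9 lb potassium nitrate, 358.0 lb product B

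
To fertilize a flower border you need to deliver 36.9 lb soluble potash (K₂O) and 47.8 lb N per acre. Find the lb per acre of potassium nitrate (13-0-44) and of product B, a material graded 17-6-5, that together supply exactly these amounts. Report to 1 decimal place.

56.9 lb potassium nitrate, 237.7 lb product B

With a, b = lb per acre of potassium nitrate and product B:
K₂O: 0.44·a + 0.05·b = 36.9
N: 0.13·a + 0.17·b = 47.8
Solving simultaneously: a = 56.8521, b = 237.701.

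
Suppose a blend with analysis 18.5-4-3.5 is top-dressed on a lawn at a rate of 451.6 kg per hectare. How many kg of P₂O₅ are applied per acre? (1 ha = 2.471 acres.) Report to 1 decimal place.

7.3 kg P₂O₅ per acre

P₂O₅ per hectare = 451.6 × 4% = 18.064 kg.
Convert to per acre: 18.064 × 0.404694 = 7.3104 kg.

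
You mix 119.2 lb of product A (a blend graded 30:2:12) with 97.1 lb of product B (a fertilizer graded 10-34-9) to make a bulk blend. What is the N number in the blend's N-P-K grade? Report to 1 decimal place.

Total mass = 119.2 + 97.1 = 216.3 lb.
N mass = 30%×119.2 + 10%×97.1 = 45.47 lb.
% N = 45.47 / 216.3 = 21.0217%.

21.0% N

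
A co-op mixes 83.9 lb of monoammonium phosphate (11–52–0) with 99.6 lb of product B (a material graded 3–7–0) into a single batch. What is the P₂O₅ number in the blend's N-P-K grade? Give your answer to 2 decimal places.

27.57% P₂O₅

Total mass = 83.9 + 99.6 = 183.5 lb.
P₂O₅ mass = 52%×83.9 + 7%×99.6 = 50.6 lb.
% P₂O₅ = 50.6 / 183.5 = 27.5749%.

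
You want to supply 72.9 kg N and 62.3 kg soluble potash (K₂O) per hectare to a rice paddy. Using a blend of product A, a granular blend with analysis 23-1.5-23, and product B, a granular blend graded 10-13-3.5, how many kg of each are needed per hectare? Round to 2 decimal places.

With a, b = kg per hectare of product A and product B:
N: 0.23·a + 0.1·b = 72.9
K₂O: 0.23·a + 0.035·b = 62.3
Eliminate a: (row1) − 0.23/0.23·(row2) → 0.065·b = 10.6, so b = 163.077.
Back-substitute: a = (72.9 − 0.1·163.077) / 0.23 = 246.054.

246.05 kg product A, 163.08 kg product B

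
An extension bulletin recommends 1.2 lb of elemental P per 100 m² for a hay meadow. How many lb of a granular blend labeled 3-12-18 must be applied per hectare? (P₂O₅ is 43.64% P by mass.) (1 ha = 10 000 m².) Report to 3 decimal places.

2291.476 lb of product per hectare

As P₂O₅: 1.2 / 0.4364 = 2.74977 lb per 100 m².
Product per 100 m² = 2.74977 / 12% = 22.9148 lb.
Convert to per hectare: 22.9148 × 100 = 2291.4757 lb.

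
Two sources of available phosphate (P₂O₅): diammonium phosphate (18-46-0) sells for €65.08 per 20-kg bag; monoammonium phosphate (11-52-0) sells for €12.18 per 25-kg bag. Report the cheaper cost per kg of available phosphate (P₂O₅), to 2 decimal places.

diammonium phosphate: P₂O₅ per bag = 20 × 46% = 9.2 kg; cost = 65.08 / 9.2 = €7.0739/kg P₂O₅.
monoammonium phosphate: P₂O₅ per bag = 25 × 52% = 13 kg; cost = 12.18 / 13 = €0.9369/kg P₂O₅.
monoammonium phosphate is cheaper.

€0.94 per kg P₂O₅ (monoammonium phosphate)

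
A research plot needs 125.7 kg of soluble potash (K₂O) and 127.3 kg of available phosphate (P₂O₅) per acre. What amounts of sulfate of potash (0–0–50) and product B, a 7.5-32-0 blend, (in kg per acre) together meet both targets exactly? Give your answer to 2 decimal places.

With a, b = kg per acre of sulfate of potash and product B:
K₂O: 0.5·a + 0·b = 125.7
P₂O₅: 0·a + 0.32·b = 127.3
Solving simultaneously: a = 251.4, b = 397.812.

251.40 kg sulfate of potash, 397.81 kg product B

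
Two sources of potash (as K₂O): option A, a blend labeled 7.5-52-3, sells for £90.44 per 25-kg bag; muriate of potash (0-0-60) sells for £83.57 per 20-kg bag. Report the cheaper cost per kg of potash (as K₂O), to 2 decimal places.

£6.96 per kg K₂O (muriate of potash)

option A: K₂O per bag = 25 × 3% = 0.75 kg; cost = 90.44 / 0.75 = £120.5867/kg K₂O.
muriate of potash: K₂O per bag = 20 × 60% = 12 kg; cost = 83.57 / 12 = £6.9642/kg K₂O.
muriate of potash is cheaper.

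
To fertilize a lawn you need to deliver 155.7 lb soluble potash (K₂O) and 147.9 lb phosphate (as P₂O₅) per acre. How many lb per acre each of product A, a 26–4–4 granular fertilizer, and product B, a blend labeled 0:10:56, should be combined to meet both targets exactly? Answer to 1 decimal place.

Per-acre balance (a = product A, b = product B):
K₂O: 0.04·a + 0.56·b = 155.7
P₂O₅: 0.04·a + 0.1·b = 147.9
Eliminate a: (row1) − 0.04/0.04·(row2) → 0.46·b = 7.8, so b = 16.9565.
Back-substitute: a = (155.7 − 0.56·16.9565) / 0.04 = 3655.11.

3655.1 lb product A, 17.0 lb product B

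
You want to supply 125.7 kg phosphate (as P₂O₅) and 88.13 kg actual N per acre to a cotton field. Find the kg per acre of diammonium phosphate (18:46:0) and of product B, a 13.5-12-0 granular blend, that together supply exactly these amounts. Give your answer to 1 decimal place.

Let a = kg of diammonium phosphate, b = kg of product B (per acre).
P₂O₅: 0.46·a + 0.12·b = 125.7
N: 0.18·a + 0.135·b = 88.13
Eliminate a: (row1) − 0.46/0.18·(row2) → -0.225·b = -99.5211, so b = 442.316.
Back-substitute: a = (125.7 − 0.12·442.316) / 0.46 = 157.874.

157.9 kg diammonium phosphate, 442.3 kg product B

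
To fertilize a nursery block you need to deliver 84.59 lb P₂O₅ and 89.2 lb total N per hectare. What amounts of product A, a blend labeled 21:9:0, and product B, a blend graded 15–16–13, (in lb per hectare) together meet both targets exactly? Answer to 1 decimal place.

78.8 lb product A, 484.4 lb product B

Per-hectare balance (a = product A, b = product B):
P₂O₅: 0.09·a + 0.16·b = 84.59
N: 0.21·a + 0.15·b = 89.2
Eliminate a: (row1) − 0.09/0.21·(row2) → 0.0957143·b = 46.3614, so b = 484.373.
Back-substitute: a = (84.59 − 0.16·484.373) / 0.09 = 78.7811.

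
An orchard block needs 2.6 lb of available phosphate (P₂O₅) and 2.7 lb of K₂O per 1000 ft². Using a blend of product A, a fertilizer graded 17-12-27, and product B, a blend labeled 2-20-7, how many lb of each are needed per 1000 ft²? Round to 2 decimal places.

Let a = lb of product A, b = lb of product B (per 1000 ft²).
P₂O₅: 0.12·a + 0.2·b = 2.6
K₂O: 0.27·a + 0.07·b = 2.7
Eliminate a: (row1) − 0.12/0.27·(row2) → 0.168889·b = 1.4, so b = 8.28947.
Back-substitute: a = (2.6 − 0.2·8.28947) / 0.12 = 7.85088.

7.85 lb product A, 8.29 lb product B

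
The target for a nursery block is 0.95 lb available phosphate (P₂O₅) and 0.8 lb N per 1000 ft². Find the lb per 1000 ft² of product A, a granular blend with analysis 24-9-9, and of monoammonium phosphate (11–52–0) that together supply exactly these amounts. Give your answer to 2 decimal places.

Per-1000 ft² balance (a = product A, b = monoammonium phosphate):
P₂O₅: 0.09·a + 0.52·b = 0.95
N: 0.24·a + 0.11·b = 0.8
Solving simultaneously: a = 2.71105, b = 1.3577.

2.71 lb product A, 1.36 lb monoammonium phosphate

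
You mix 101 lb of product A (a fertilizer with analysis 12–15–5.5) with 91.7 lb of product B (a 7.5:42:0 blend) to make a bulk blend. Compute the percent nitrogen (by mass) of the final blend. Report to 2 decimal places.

9.86% N

Total mass = 101 + 91.7 = 192.7 lb.
N mass = 12%×101 + 7.5%×91.7 = 18.9975 lb.
% N = 18.9975 / 192.7 = 9.85859%.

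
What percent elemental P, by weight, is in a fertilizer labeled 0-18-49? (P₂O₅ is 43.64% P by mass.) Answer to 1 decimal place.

7.9% P

%P = 18 × 0.4364 = 7.8552%.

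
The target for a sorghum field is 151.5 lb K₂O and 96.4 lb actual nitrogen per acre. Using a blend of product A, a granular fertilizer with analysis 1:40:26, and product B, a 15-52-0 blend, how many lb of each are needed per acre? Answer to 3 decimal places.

Let a = lb of product A, b = lb of product B (per acre).
K₂O: 0.26·a + 0·b = 151.5
N: 0.01·a + 0.15·b = 96.4
Eliminate b: (row1) − 0/0.15·(row2) → 0.26·a = 151.5, so a = 582.6923.
Then b = (96.4 − 0.01·582.6923) / 0.15 = 603.8205.

582.692 lb product A, 603.821 lb product B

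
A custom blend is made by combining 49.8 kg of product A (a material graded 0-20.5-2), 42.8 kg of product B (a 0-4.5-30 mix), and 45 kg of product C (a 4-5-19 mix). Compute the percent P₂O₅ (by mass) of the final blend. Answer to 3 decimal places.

10.454% P₂O₅

Total mass = 49.8 + 42.8 + 45 = 137.6 kg.
P₂O₅ mass = 20.5%×49.8 + 4.5%×42.8 + 5%×45 = 14.385 kg.
% P₂O₅ = 14.385 / 137.6 = 10.4542%.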